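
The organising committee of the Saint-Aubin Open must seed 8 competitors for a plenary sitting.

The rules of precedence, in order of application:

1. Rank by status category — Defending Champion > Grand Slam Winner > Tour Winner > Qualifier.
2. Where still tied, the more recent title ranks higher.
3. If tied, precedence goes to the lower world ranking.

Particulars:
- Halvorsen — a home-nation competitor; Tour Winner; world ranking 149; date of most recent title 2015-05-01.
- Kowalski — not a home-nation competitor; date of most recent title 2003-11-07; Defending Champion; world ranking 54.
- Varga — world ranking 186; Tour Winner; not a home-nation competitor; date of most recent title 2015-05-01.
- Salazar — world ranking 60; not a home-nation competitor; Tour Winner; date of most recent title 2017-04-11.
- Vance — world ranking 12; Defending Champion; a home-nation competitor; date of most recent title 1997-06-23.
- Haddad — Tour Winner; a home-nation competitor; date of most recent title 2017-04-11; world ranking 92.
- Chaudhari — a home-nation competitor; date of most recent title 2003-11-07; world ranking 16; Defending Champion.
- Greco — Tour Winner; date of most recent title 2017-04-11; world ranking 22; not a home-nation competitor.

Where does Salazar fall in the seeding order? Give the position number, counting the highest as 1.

5

By status category: Chaudhari, Kowalski and Vance (Defending Champion); then Greco, Salazar, Haddad, Halvorsen and Varga (Tour Winner).
Among Chaudhari, Kowalski and Vance, by date of most recent title (later first): Chaudhari and Kowalski (2003-11-07) before Vance (1997-06-23).
Among Chaudhari and Kowalski, by world ranking (lower first): Chaudhari (16) before Kowalski (54).
Among Greco, Salazar, Haddad, Halvorsen and Varga, by date of most recent title (later first): Greco, Salazar and Haddad (2017-04-11) before Halvorsen and Varga (2015-05-01).
Among Greco, Salazar and Haddad, by world ranking (lower first): Greco (22) before Salazar (60) before Haddad (92).
Among Halvorsen and Varga, by world ranking (lower first): Halvorsen (149) before Varga (186).
Order: Chaudhari, Kowalski, Vance, Greco, Salazar, Haddad, Halvorsen, Varga. So position 5.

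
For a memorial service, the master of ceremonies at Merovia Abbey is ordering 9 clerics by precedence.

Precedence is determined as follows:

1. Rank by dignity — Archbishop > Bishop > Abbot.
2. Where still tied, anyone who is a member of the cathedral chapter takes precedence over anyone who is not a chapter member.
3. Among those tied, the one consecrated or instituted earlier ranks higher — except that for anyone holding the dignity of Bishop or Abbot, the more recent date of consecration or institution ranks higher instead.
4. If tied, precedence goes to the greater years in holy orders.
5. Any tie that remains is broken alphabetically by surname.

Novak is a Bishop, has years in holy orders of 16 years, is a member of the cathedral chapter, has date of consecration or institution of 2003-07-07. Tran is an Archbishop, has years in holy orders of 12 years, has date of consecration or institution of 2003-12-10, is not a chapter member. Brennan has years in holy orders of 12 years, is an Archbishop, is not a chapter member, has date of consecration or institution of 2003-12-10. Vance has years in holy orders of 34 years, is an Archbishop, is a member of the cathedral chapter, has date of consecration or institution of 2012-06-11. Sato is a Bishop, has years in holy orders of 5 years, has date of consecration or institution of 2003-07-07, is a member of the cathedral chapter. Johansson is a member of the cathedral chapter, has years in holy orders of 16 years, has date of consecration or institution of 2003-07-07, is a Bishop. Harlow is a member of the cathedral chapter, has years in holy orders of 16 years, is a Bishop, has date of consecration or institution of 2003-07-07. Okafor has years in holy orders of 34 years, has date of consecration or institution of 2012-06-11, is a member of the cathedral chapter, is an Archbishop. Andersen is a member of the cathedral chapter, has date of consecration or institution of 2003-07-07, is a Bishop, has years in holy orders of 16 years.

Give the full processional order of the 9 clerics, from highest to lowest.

Okafor, Vance, Brennan, Tran, Andersen, Harlow, Johansson, Novak, Sato

By dignity: Okafor, Vance, Brennan and Tran (Archbishop); then Andersen, Harlow, Johansson, Novak and Sato (Bishop).
Among Okafor, Vance, Brennan and Tran, a member of the cathedral chapter before not a chapter member: Okafor and Vance (a member of the cathedral chapter) before Brennan and Tran (not a chapter member).
Okafor and Vance both have date of consecration or institution 2012-06-11, so the next rule applies.
Okafor and Vance both have years in holy orders 34 years, so the next rule applies.
Among Okafor and Vance, alphabetically by surname: Okafor before Vance.
Brennan and Tran both have date of consecration or institution 2003-12-10, so the next rule applies.
Brennan and Tran both have years in holy orders 12 years, so the next rule applies.
Among Brennan and Tran, alphabetically by surname: Brennan before Tran.
Andersen, Harlow, Johansson, Novak and Sato are each a member of the cathedral chapter, so the next rule applies.
Andersen, Harlow, Johansson, Novak and Sato all have date of consecration or institution 2003-07-07, so the next rule applies.
Among Andersen, Harlow, Johansson, Novak and Sato, by years in holy orders (higher first): Andersen, Harlow, Johansson and Novak (16 years) before Sato (5 years).
Among Andersen, Harlow, Johansson and Novak, alphabetically by surname: Andersen before Harlow before Johansson before Novak.
Full order: Okafor, Vance, Brennan, Tran, Andersen, Harlow, Johansson, Novak, Sato.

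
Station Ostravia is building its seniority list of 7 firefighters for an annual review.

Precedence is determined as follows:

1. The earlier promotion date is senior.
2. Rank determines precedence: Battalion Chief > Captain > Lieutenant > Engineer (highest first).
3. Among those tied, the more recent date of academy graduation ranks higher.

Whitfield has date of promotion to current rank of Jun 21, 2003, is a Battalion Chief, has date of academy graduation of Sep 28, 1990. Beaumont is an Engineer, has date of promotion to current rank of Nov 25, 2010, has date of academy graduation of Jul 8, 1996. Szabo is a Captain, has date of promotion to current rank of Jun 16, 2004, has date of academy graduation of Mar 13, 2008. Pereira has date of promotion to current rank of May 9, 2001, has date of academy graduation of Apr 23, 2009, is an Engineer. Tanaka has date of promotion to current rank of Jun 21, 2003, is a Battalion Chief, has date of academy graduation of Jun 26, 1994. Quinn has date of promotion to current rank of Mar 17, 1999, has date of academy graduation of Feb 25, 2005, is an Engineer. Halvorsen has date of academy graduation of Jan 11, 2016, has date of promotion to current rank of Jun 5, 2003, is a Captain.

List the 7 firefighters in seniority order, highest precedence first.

Quinn, Pereira, Halvorsen, Tanaka, Whitfield, Szabo, Beaumont

By date of promotion to current rank (earlier first): Quinn (Mar 17, 1999); then Pereira (May 9, 2001); then Halvorsen (Jun 5, 2003); then Tanaka and Whitfield (both Jun 21, 2003); then Szabo (Jun 16, 2004); then Beaumont (Nov 25, 2010).
Tanaka and Whitfield are each Battalion Chief, so the next rule applies.
Among Tanaka and Whitfield, by date of academy graduation (later first): Tanaka (Jun 26, 1994) before Whitfield (Sep 28, 1990).
Full order: Quinn, Pereira, Halvorsen, Tanaka, Whitfield, Szabo, Beaumont.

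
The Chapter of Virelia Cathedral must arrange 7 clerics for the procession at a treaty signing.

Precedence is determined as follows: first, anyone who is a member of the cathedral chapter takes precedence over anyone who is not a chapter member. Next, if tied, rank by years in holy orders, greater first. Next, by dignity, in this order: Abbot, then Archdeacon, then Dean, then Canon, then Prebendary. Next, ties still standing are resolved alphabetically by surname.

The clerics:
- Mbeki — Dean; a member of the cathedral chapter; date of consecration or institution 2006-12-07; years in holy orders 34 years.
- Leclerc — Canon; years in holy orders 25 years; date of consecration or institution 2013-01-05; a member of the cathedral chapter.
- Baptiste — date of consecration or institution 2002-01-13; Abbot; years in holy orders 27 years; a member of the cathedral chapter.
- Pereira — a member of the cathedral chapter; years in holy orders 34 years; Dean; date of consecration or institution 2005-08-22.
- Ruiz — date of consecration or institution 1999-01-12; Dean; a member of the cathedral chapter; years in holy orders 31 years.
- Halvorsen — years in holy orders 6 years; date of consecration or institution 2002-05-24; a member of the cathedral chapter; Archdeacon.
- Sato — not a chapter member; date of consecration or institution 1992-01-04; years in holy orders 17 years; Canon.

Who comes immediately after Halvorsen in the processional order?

By the first rule: Mbeki, Pereira, Ruiz, Baptiste, Leclerc and Halvorsen (each a member of the cathedral chapter); then Sato (not a chapter member).
Among Mbeki, Pereira, Ruiz, Baptiste, Leclerc and Halvorsen, by years in holy orders (higher first): Mbeki and Pereira (34 years) before Ruiz (31 years) before Baptiste (27 years) before Leclerc (25 years) before Halvorsen (6 years).
Mbeki and Pereira are each Dean, so the next rule applies.
Among Mbeki and Pereira, alphabetically by surname: Mbeki before Pereira.
Order: Mbeki, Pereira, Ruiz, Baptiste, Leclerc, Halvorsen, Sato.

Sato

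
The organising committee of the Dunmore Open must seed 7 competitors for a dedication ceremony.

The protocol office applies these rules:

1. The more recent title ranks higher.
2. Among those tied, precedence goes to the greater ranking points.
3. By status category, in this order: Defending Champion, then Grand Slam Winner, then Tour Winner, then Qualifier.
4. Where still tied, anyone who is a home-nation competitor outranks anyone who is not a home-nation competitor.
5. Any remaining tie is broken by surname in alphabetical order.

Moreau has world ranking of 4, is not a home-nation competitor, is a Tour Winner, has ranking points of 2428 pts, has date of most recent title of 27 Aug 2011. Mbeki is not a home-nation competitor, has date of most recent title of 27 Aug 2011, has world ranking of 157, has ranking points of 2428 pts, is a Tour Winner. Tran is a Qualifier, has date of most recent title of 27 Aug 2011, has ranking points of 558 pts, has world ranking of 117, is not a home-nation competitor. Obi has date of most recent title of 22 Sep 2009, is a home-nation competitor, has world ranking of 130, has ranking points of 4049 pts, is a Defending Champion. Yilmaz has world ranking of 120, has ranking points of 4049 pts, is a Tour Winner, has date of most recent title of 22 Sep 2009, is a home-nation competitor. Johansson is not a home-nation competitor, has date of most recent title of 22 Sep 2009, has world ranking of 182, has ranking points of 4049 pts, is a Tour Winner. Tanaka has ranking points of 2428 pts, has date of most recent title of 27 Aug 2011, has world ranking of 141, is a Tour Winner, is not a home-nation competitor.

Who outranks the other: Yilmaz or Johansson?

Yilmaz

By date of most recent title (later first): Mbeki, Moreau, Tanaka and Tran (each 27 Aug 2011); then Obi, Yilmaz and Johansson (each 22 Sep 2009).
Among Mbeki, Moreau, Tanaka and Tran, by ranking points (higher first): Mbeki, Moreau and Tanaka (2428 pts) before Tran (558 pts).
Mbeki, Moreau and Tanaka are each Tour Winner, so the next rule applies.
Mbeki, Moreau and Tanaka are each not a home-nation competitor, so the next rule applies.
Among Mbeki, Moreau and Tanaka, alphabetically by surname: Mbeki before Moreau before Tanaka.
Obi, Yilmaz and Johansson all have ranking points 4049 pts, so the next rule applies.
Among Obi, Yilmaz and Johansson, by status category: Obi (Defending Champion) before Yilmaz and Johansson (Tour Winner).
Among Yilmaz and Johansson, a home-nation competitor before not a home-nation competitor: Yilmaz (a home-nation competitor) before Johansson (not a home-nation competitor).
So Yilmaz takes precedence.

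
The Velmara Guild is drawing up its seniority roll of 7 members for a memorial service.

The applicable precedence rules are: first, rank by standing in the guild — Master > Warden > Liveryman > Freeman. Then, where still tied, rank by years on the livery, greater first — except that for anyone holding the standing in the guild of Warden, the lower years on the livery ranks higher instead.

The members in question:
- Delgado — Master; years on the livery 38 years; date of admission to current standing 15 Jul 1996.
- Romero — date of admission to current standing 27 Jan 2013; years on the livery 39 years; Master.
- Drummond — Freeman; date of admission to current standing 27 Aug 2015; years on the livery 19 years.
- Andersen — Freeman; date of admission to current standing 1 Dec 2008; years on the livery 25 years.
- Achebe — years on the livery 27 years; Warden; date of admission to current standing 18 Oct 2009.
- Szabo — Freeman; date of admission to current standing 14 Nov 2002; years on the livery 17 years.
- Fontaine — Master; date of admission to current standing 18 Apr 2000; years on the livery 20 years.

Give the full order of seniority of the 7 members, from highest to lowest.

Romero, Delgado, Fontaine, Achebe, Andersen, Drummond, Szabo

By standing in the guild: Romero, Delgado and Fontaine (Master); then Achebe (Warden); then Andersen, Drummond and Szabo (Freeman).
Among Romero, Delgado and Fontaine, by years on the livery (higher first): Romero (39 years) before Delgado (38 years) before Fontaine (20 years).
Among Andersen, Drummond and Szabo, by years on the livery (higher first): Andersen (25 years) before Drummond (19 years) before Szabo (17 years).
Full order: Romero, Delgado, Fontaine, Achebe, Andersen, Drummond, Szabo.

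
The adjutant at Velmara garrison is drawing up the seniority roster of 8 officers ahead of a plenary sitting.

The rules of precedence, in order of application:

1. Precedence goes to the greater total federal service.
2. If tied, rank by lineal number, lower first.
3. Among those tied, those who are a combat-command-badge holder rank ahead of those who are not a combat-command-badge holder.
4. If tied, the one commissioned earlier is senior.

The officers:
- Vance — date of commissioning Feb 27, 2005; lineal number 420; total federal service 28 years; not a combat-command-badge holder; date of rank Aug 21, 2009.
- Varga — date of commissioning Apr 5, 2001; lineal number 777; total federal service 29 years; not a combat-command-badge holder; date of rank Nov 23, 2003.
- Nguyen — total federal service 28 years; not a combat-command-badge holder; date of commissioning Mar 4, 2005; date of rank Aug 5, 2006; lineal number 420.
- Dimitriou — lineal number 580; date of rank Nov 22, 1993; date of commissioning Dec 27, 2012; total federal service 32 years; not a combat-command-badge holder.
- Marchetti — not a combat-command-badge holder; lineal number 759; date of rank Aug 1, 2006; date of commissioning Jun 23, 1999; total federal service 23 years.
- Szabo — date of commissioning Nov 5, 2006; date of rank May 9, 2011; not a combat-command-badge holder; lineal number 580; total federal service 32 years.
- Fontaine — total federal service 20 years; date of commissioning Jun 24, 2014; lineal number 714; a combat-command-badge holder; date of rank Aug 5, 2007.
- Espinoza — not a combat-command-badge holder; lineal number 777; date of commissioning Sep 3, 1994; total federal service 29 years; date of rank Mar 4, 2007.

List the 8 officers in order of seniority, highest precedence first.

Szabo, Dimitriou, Espinoza, Varga, Vance, Nguyen, Marchetti, Fontaine

By total federal service (higher first): Szabo and Dimitriou (both 32 years); then Espinoza and Varga (both 29 years); then Vance and Nguyen (both 28 years); then Marchetti (23 years); then Fontaine (20 years).
Szabo and Dimitriou both have lineal number 580, so the next rule applies.
Szabo and Dimitriou are each not a combat-command-badge holder, so the next rule applies.
Among Szabo and Dimitriou, by date of commissioning (earlier first): Szabo (Nov 5, 2006) before Dimitriou (Dec 27, 2012).
Espinoza and Varga both have lineal number 777, so the next rule applies.
Espinoza and Varga are each not a combat-command-badge holder, so the next rule applies.
Among Espinoza and Varga, by date of commissioning (earlier first): Espinoza (Sep 3, 1994) before Varga (Apr 5, 2001).
Vance and Nguyen both have lineal number 420, so the next rule applies.
Vance and Nguyen are each not a combat-command-badge holder, so the next rule applies.
Among Vance and Nguyen, by date of commissioning (earlier first): Vance (Feb 27, 2005) before Nguyen (Mar 4, 2005).
Full order: Szabo, Dimitriou, Espinoza, Varga, Vance, Nguyen, Marchetti, Fontaine.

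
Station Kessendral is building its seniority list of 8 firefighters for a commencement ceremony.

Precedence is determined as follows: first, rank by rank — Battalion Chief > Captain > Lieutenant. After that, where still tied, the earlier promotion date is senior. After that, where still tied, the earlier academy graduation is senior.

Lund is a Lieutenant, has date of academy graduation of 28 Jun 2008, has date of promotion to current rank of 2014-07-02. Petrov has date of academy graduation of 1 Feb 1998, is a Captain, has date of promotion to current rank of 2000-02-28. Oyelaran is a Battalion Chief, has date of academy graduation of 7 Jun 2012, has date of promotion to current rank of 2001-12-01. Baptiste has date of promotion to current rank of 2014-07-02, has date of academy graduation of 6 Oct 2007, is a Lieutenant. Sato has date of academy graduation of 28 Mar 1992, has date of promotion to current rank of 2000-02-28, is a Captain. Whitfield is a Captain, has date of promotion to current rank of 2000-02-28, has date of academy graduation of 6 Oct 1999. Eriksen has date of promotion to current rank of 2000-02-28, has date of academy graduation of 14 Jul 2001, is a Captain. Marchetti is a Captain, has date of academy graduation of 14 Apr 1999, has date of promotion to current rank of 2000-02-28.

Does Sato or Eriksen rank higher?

Sato

By rank: Oyelaran (Battalion Chief); then Sato, Petrov, Marchetti, Whitfield and Eriksen (Captain); then Baptiste and Lund (Lieutenant).
Sato, Petrov, Marchetti, Whitfield and Eriksen all have date of promotion to current rank 2000-02-28, so the next rule applies.
Among Sato, Petrov, Marchetti, Whitfield and Eriksen, by date of academy graduation (earlier first): Sato (28 Mar 1992) before Petrov (1 Feb 1998) before Marchetti (14 Apr 1999) before Whitfield (6 Oct 1999) before Eriksen (14 Jul 2001).
Baptiste and Lund both have date of promotion to current rank 2014-07-02, so the next rule applies.
Among Baptiste and Lund, by date of academy graduation (earlier first): Baptiste (6 Oct 2007) before Lund (28 Jun 2008).
So Sato takes precedence.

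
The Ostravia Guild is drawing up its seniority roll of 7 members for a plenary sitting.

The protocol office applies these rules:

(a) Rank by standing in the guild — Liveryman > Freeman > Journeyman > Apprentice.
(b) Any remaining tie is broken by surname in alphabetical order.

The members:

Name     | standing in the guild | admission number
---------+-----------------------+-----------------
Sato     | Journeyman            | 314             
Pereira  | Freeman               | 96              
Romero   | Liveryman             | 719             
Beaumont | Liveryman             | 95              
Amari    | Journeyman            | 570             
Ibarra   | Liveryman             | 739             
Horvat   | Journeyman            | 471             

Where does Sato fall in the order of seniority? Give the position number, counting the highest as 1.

7

By standing in the guild: Beaumont, Ibarra and Romero (Liveryman); then Pereira (Freeman); then Amari, Horvat and Sato (Journeyman).
Among Beaumont, Ibarra and Romero, alphabetically by surname: Beaumont before Ibarra before Romero.
Among Amari, Horvat and Sato, alphabetically by surname: Amari before Horvat before Sato.
Order: Beaumont, Ibarra, Romero, Pereira, Amari, Horvat, Sato. So position 7.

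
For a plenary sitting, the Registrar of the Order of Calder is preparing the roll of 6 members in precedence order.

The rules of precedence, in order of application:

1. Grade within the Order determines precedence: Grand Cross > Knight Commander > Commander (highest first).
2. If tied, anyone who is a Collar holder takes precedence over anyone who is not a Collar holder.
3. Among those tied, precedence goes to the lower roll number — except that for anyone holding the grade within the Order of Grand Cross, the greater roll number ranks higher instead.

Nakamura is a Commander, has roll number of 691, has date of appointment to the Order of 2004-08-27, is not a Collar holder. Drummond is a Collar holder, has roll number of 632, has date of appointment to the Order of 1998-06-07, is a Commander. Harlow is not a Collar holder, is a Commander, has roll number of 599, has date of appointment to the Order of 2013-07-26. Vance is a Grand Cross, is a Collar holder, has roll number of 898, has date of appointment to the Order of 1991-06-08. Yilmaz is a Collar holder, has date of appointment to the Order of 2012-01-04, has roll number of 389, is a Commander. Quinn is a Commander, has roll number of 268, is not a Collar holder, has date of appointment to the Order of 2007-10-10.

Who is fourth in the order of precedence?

By grade within the Order: Vance (Grand Cross); then Yilmaz, Drummond, Quinn, Harlow and Nakamura (Commander).
Among Yilmaz, Drummond, Quinn, Harlow and Nakamura, a Collar holder before not a Collar holder: Yilmaz and Drummond (a Collar holder) before Quinn, Harlow and Nakamura (not a Collar holder).
Among Yilmaz and Drummond, by roll number (lower first): Yilmaz (389) before Drummond (632).
Among Quinn, Harlow and Nakamura, by roll number (lower first): Quinn (268) before Harlow (599) before Nakamura (691).
Order: Vance, Yilmaz, Drummond, Quinn, Harlow, Nakamura.

Quinn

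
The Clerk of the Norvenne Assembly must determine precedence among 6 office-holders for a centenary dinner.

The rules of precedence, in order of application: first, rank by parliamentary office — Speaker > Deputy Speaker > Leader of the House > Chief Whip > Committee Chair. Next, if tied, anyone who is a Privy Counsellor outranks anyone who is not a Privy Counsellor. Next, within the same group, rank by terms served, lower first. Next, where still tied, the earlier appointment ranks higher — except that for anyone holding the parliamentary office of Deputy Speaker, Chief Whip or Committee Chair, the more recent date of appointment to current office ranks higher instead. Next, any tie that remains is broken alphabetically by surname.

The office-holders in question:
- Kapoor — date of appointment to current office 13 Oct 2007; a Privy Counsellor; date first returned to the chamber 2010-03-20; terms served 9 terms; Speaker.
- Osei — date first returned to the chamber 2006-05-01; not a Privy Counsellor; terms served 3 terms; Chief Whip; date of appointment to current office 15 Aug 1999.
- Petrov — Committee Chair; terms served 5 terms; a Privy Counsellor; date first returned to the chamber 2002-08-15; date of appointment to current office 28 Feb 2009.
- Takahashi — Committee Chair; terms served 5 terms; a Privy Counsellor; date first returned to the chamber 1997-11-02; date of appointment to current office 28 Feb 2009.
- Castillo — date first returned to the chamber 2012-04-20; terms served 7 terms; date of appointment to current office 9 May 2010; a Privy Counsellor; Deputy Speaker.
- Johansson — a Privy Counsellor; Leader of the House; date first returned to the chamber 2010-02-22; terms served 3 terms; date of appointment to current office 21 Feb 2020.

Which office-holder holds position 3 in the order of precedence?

Johansson

By parliamentary office: Kapoor (Speaker); then Castillo (Deputy Speaker); then Johansson (Leader of the House); then Osei (Chief Whip); then Petrov and Takahashi (Committee Chair).
Petrov and Takahashi are each a Privy Counsellor, so the next rule applies.
Petrov and Takahashi both have terms served 5 terms, so the next rule applies.
Petrov and Takahashi both have date of appointment to current office 28 Feb 2009, so the next rule applies.
Among Petrov and Takahashi, alphabetically by surname: Petrov before Takahashi.
Order: Kapoor, Castillo, Johansson, Osei, Petrov, Takahashi.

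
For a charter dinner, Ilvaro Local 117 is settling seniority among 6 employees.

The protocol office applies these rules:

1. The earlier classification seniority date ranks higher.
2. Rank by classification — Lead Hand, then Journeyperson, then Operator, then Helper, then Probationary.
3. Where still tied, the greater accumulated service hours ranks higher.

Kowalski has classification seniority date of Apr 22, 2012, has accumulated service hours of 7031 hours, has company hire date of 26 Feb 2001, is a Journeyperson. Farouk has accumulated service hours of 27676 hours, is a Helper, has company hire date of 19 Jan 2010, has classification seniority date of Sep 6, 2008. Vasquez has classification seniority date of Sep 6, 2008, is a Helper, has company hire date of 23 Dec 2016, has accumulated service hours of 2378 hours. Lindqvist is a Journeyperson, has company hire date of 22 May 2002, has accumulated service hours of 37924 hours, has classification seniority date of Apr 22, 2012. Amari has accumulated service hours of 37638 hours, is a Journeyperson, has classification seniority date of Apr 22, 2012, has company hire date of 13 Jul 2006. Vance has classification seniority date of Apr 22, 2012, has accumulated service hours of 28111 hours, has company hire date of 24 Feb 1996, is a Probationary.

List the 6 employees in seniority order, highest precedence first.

By classification seniority date (earlier first): Farouk and Vasquez (both Sep 6, 2008); then Lindqvist, Amari, Kowalski and Vance (each Apr 22, 2012).
Farouk and Vasquez are each Helper, so the next rule applies.
Among Farouk and Vasquez, by accumulated service hours (higher first): Farouk (27676 hours) before Vasquez (2378 hours).
Among Lindqvist, Amari, Kowalski and Vance, by classification: Lindqvist, Amari and Kowalski (Journeyperson) before Vance (Probationary).
Among Lindqvist, Amari and Kowalski, by accumulated service hours (higher first): Lindqvist (37924 hours) before Amari (37638 hours) before Kowalski (7031 hours).
Full order: Farouk, Vasquez, Lindqvist, Amari, Kowalski, Vance.

Farouk, Vasquez, Lindqvist, Amari, Kowalski, Vance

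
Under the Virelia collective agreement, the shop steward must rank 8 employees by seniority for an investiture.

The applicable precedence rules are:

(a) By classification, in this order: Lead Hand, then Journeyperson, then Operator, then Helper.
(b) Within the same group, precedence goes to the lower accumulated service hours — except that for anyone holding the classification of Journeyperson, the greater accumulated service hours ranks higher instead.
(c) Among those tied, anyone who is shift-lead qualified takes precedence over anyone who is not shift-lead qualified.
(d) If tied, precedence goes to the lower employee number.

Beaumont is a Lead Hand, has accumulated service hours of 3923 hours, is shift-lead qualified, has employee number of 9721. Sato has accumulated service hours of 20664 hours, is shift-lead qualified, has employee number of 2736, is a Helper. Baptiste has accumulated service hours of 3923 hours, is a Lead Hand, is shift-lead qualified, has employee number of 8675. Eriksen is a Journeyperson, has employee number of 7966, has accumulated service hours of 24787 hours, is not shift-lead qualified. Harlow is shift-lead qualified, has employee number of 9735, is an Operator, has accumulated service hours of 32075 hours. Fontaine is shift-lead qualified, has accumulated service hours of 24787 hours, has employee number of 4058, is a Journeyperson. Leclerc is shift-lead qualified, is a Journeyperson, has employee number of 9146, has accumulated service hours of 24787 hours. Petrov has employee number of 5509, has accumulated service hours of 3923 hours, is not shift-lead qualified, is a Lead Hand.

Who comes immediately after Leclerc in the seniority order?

Eriksen

By classification: Baptiste, Beaumont and Petrov (Lead Hand); then Fontaine, Leclerc and Eriksen (Journeyperson); then Harlow (Operator); then Sato (Helper).
Baptiste, Beaumont and Petrov all have accumulated service hours 3923 hours, so the next rule applies.
Among Baptiste, Beaumont and Petrov, shift-lead qualified before not shift-lead qualified: Baptiste and Beaumont (shift-lead qualified) before Petrov (not shift-lead qualified).
Among Baptiste and Beaumont, by employee number (lower first): Baptiste (8675) before Beaumont (9721).
Fontaine, Leclerc and Eriksen all have accumulated service hours 24787 hours, so the next rule applies.
Among Fontaine, Leclerc and Eriksen, shift-lead qualified before not shift-lead qualified: Fontaine and Leclerc (shift-lead qualified) before Eriksen (not shift-lead qualified).
Among Fontaine and Leclerc, by employee number (lower first): Fontaine (4058) before Leclerc (9146).
Order: Baptiste, Beaumont, Petrov, Fontaine, Leclerc, Eriksen, Harlow, Sato.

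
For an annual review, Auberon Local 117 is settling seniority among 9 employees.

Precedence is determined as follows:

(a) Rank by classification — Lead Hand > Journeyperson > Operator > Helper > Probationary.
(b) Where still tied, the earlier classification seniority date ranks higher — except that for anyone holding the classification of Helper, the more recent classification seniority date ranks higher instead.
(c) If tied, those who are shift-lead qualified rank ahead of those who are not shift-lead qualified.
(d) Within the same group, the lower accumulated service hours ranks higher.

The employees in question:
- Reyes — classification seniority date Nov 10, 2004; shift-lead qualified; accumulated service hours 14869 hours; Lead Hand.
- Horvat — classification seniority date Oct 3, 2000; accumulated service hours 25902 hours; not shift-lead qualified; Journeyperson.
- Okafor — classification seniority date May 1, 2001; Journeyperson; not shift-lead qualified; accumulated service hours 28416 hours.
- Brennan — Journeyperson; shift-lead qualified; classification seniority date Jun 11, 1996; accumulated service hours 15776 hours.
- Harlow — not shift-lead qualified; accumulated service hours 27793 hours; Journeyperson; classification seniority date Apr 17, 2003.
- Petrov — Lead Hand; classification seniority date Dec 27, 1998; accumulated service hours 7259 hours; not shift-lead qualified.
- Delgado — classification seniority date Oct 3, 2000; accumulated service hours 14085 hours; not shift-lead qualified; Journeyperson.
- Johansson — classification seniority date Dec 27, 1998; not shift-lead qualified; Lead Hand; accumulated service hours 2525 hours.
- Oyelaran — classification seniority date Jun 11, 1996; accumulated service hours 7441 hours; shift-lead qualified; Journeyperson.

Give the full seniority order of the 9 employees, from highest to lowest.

By classification: Johansson, Petrov and Reyes (Lead Hand); then Oyelaran, Brennan, Delgado, Horvat, Okafor and Harlow (Journeyperson).
Among Johansson, Petrov and Reyes, by classification seniority date (earlier first): Johansson and Petrov (Dec 27, 1998) before Reyes (Nov 10, 2004).
Johansson and Petrov are each not shift-lead qualified, so the next rule applies.
Among Johansson and Petrov, by accumulated service hours (lower first): Johansson (2525 hours) before Petrov (7259 hours).
Among Oyelaran, Brennan, Delgado, Horvat, Okafor and Harlow, by classification seniority date (earlier first): Oyelaran and Brennan (Jun 11, 1996) before Delgado and Horvat (Oct 3, 2000) before Okafor (May 1, 2001) before Harlow (Apr 17, 2003).
Oyelaran and Brennan are each shift-lead qualified, so the next rule applies.
Among Oyelaran and Brennan, by accumulated service hours (lower first): Oyelaran (7441 hours) before Brennan (15776 hours).
Delgado and Horvat are each not shift-lead qualified, so the next rule applies.
Among Delgado and Horvat, by accumulated service hours (lower first): Delgado (14085 hours) before Horvat (25902 hours).
Full order: Johansson, Petrov, Reyes, Oyelaran, Brennan, Delgado, Horvat, Okafor, Harlow.

Johansson, Petrov, Reyes, Oyelaran, Brennan, Delgado, Horvat, Okafor, Harlow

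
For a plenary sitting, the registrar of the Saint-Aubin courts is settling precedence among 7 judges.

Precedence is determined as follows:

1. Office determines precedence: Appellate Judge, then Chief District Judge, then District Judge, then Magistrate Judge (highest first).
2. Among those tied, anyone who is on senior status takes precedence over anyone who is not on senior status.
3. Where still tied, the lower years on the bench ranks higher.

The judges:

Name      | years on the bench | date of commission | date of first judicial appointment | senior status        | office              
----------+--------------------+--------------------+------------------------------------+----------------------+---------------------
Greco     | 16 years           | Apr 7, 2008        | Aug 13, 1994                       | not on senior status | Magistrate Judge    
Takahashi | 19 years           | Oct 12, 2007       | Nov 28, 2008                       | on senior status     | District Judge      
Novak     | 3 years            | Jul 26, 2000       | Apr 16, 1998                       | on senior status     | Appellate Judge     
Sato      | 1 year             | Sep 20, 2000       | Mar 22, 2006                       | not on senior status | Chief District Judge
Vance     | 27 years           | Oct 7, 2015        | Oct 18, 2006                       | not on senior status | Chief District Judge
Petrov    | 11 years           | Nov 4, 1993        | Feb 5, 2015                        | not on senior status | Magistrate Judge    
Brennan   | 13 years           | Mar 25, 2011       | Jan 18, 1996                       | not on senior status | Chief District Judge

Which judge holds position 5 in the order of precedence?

Takahashi

By office: Novak (Appellate Judge); then Sato, Brennan and Vance (Chief District Judge); then Takahashi (District Judge); then Petrov and Greco (Magistrate Judge).
Sato, Brennan and Vance are each not on senior status, so the next rule applies.
Among Sato, Brennan and Vance, by years on the bench (lower first): Sato (1 year) before Brennan (13 years) before Vance (27 years).
Petrov and Greco are each not on senior status, so the next rule applies.
Among Petrov and Greco, by years on the bench (lower first): Petrov (11 years) before Greco (16 years).
Order: Novak, Sato, Brennan, Vance, Takahashi, Petrov, Greco.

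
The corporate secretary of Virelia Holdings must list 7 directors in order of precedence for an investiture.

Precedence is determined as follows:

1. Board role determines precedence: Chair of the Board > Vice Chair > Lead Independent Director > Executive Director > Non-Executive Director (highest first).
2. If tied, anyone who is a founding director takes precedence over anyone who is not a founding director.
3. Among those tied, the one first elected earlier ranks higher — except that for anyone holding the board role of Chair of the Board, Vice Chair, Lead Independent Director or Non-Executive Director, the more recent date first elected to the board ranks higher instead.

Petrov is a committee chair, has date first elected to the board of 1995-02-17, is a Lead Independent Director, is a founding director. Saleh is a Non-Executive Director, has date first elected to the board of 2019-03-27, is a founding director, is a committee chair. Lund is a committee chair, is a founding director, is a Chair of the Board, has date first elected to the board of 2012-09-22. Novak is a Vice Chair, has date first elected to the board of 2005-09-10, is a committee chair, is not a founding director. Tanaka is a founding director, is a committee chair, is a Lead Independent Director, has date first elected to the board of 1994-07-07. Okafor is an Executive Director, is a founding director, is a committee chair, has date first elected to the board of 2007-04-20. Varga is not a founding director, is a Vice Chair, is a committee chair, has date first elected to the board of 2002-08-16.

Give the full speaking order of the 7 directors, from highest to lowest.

By board role: Lund (Chair of the Board); then Novak and Varga (Vice Chair); then Petrov and Tanaka (Lead Independent Director); then Okafor (Executive Director); then Saleh (Non-Executive Director).
Novak and Varga are each not a founding director, so the next rule applies.
Among Novak and Varga, by date first elected to the board (later first) (reversed rule for this group): Novak (2005-09-10) before Varga (2002-08-16).
Petrov and Tanaka are each a founding director, so the next rule applies.
Among Petrov and Tanaka, by date first elected to the board (later first) (reversed rule for this group): Petrov (1995-02-17) before Tanaka (1994-07-07).
Full order: Lund, Novak, Varga, Petrov, Tanaka, Okafor, Saleh.

Lund, Novak, Varga, Petrov, Tanaka, Okafor, Saleh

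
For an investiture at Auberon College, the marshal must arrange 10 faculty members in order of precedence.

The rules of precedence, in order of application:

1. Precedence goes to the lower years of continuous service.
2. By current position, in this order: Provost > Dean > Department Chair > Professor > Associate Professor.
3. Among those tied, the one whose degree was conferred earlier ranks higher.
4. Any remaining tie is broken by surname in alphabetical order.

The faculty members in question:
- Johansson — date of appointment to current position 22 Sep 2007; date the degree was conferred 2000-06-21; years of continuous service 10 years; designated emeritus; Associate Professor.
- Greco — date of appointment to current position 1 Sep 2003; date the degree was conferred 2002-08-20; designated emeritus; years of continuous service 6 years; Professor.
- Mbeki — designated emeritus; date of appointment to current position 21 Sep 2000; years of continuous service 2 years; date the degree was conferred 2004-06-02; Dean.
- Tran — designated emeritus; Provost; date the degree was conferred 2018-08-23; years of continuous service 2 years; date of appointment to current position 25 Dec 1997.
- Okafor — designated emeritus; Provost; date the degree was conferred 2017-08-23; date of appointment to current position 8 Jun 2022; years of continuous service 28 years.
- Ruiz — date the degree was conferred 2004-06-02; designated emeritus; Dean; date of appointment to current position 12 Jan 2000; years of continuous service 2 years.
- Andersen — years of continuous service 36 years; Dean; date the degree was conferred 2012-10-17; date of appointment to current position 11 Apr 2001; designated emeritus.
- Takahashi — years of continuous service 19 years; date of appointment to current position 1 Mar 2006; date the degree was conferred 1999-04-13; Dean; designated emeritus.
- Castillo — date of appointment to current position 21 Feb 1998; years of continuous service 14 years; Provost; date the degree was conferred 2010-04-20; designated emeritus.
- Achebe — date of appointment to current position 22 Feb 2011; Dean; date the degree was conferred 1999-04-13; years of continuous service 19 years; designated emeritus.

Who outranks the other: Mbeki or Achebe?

By years of continuous service (lower first): Tran, Mbeki and Ruiz (each 2 years); then Greco (6 years); then Johansson (10 years); then Castillo (14 years); then Achebe and Takahashi (both 19 years); then Okafor (28 years); then Andersen (36 years).
Among Tran, Mbeki and Ruiz, by current position: Tran (Provost) before Mbeki and Ruiz (Dean).
Mbeki and Ruiz both have date the degree was conferred 2004-06-02, so the next rule applies.
Among Mbeki and Ruiz, alphabetically by surname: Mbeki before Ruiz.
Achebe and Takahashi are each Dean, so the next rule applies.
Achebe and Takahashi both have date the degree was conferred 1999-04-13, so the next rule applies.
Among Achebe and Takahashi, alphabetically by surname: Achebe before Takahashi.
So Mbeki takes precedence.

Mbeki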